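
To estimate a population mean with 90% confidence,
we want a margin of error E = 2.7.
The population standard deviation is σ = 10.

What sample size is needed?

Answer: n = 38

Derivation:
z_0.05 = 1.645
n = (z×σ/E)² = (1.645×10/2.7)²
n = 37.1197
Round up: n = 38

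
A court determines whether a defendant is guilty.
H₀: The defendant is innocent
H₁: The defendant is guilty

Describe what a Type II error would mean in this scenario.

Type I error (α): Rejecting H₀ when H₀ is true
Type II error (β): Failing to reject H₀ when H₁ is true

Answer: Acquitting a guilty person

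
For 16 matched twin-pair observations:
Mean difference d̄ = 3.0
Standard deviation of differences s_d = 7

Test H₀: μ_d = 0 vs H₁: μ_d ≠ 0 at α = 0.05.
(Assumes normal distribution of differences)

Answer: t = 1.7143, fail to reject H₀

Derivation:
df = n - 1 = 15
SE = s_d/√n = 7/√16 = 1.7500
t = d̄/SE = 3.0/1.7500 = 1.7143
Critical value: t_{0.025,15} = ±2.131
p-value ≈ 0.1071
Decision: fail to reject H₀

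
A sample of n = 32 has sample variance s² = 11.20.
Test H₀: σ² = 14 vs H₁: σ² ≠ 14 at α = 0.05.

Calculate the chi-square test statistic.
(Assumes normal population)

Answer: χ² = 24.8000, fail to reject H₀

Derivation:
df = n - 1 = 31
χ² = (n-1)s²/σ₀² = 31×11.20/14 = 24.8000
Critical values: χ²_{0.975,31} = 17.539, χ²_{0.025,31} = 48.232
Rejection region: χ² < 17.539 or χ² > 48.232
Decision: fail to reject H₀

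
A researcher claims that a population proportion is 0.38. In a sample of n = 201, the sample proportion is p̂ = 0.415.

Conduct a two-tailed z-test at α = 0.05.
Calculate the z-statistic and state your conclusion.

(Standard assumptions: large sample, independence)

H₀: p = 0.38, H₁: p ≠ 0.38
Standard error: SE = √(p₀(1-p₀)/n) = √(0.38×0.62/201) = 0.034237
z-statistic: z = (p̂ - p₀)/SE = (0.415 - 0.38)/0.034237 = 1.0223
Critical value: z_0.025 = ±1.960
p-value = 0.3066
Decision: fail to reject H₀ at α = 0.05

Answer: z = 1.0223, fail to reject H₀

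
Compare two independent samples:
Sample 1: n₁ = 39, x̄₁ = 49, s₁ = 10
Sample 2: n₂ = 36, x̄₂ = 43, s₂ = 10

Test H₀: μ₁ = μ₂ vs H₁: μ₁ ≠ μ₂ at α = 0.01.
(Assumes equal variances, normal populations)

Answer: t = 2.5959, fail to reject H₀

Derivation:
Pooled variance: s²_p = [38×10² + 35×10²]/(73) = 100.0000
s_p = 10.0000
SE = s_p×√(1/n₁ + 1/n₂) = 10.0000×√(1/39 + 1/36) = 2.3113
t = (x̄₁ - x̄₂)/SE = (49 - 43)/2.3113 = 2.5959
df = 73, t-critical = ±2.645
Decision: fail to reject H₀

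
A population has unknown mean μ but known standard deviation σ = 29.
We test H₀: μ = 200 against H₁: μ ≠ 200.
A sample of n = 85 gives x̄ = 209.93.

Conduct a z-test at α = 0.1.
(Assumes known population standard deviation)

Answer: z = 3.1569, reject H₀

Derivation:
Standard error: SE = σ/√n = 29/√85 = 3.1455
z-statistic: z = (x̄ - μ₀)/SE = (209.93 - 200)/3.1455 = 3.1569
Critical value: ±1.645
p-value = 0.0016
Decision: reject H₀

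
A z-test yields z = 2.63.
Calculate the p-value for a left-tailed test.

For z = 2.63:
p = P(Z < 2.63) = Φ(2.63) = 0.9957

Answer: p-value ≈ 0.9957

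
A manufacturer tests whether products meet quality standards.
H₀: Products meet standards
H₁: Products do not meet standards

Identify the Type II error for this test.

Answer: Accepting products as meeting standards when they don't

Derivation:
Type I error: rejecting H₀ when it is actually true (false positive).
Type II error: failing to reject H₀ when H₁ is actually true (false negative).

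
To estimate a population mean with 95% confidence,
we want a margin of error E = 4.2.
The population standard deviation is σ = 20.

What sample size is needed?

Answer: n = 88

Derivation:
z_0.025 = 1.960
n = (z×σ/E)² = (1.960×20/4.2)²
n = 87.1111
Round up: n = 88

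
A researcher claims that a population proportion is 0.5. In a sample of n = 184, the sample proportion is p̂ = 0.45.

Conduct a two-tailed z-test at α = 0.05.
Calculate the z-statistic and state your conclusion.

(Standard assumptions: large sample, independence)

Answer: z = -1.3565, fail to reject H₀

Derivation:
H₀: p = 0.5, H₁: p ≠ 0.5
Standard error: SE = √(p₀(1-p₀)/n) = √(0.5×0.5/184) = 0.036860
z-statistic: z = (p̂ - p₀)/SE = (0.45 - 0.5)/0.036860 = -1.3565
Critical value: z_0.025 = ±1.960
p-value = 0.1749
Decision: fail to reject H₀ at α = 0.05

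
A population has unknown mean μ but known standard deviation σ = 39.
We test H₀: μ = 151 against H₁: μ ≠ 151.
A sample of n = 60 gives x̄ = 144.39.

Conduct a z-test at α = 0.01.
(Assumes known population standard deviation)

Standard error: SE = σ/√n = 39/√60 = 5.0349
z-statistic: z = (x̄ - μ₀)/SE = (144.39 - 151)/5.0349 = -1.3128
Critical value: ±2.576
p-value = 0.1893
Decision: fail to reject H₀

Answer: z = -1.3128, fail to reject H₀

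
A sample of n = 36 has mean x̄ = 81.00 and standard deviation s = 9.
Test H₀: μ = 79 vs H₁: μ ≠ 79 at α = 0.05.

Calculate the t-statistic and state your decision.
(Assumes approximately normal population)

df = n - 1 = 35
SE = s/√n = 9/√36 = 1.5000
t = (x̄ - μ₀)/SE = (81.00 - 79)/1.5000 = 1.3333
Critical value: t_{0.025,35} = ±2.030
p-value ≈ 0.1910
Decision: fail to reject H₀

Answer: t = 1.3333, fail to reject H₀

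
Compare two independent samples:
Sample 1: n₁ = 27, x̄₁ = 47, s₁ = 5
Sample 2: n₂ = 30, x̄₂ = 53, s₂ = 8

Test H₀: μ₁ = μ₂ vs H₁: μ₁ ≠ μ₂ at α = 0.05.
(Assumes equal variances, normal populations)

Pooled variance: s²_p = [26×5² + 29×8²]/(55) = 45.5636
s_p = 6.7501
SE = s_p×√(1/n₁ + 1/n₂) = 6.7501×√(1/27 + 1/30) = 1.7906
t = (x̄₁ - x̄₂)/SE = (47 - 53)/1.7906 = -3.3508
df = 55, t-critical = ±2.004
Decision: reject H₀

Answer: t = -3.3508, reject H₀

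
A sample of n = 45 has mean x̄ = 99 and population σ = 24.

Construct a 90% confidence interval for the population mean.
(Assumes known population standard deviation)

Confidence level: 90%, α = 0.1
z_0.05 = 1.645
SE = σ/√n = 24/√45 = 3.5777
Margin of error = 1.645 × 3.5777 = 5.8853
CI: x̄ ± margin = 99 ± 5.8853
CI: (93.1147, 104.8853)

Answer: (93.1147, 104.8853)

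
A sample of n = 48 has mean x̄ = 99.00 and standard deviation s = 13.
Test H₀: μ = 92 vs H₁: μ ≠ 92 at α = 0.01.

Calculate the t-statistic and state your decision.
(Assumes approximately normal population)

Answer: t = 3.7305, reject H₀

Derivation:
df = n - 1 = 47
SE = s/√n = 13/√48 = 1.8764
t = (x̄ - μ₀)/SE = (99.00 - 92)/1.8764 = 3.7305
Critical value: t_{0.005,47} = ±2.685
p-value ≈ 0.0005
Decision: reject H₀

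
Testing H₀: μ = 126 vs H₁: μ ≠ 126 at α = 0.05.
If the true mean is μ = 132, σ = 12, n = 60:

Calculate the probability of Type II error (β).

Answer: β ≈ 0.0279

Derivation:
SE = σ/√n = 12/√60 = 1.5492
Critical values: μ₀ ± z_0.025×SE = 126 ± 1.960×1.5492
Acceptance region: (122.9636, 129.0364)
Under H₁ (μ = 132): z_high = (129.0364 - 132)/1.5492 = -1.9130, z_low = (122.9636 - 132)/1.5492 = -5.8329
β = P(not reject | H₁) = Φ(-1.9130) - Φ(-5.8329) ≈ 0.0279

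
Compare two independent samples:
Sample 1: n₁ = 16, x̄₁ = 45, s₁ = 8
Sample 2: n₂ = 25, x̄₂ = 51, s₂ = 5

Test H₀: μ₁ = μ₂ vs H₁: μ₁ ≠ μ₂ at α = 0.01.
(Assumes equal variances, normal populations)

Pooled variance: s²_p = [15×8² + 24×5²]/(39) = 40.0000
s_p = 6.3246
SE = s_p×√(1/n₁ + 1/n₂) = 6.3246×√(1/16 + 1/25) = 2.0249
t = (x̄₁ - x̄₂)/SE = (45 - 51)/2.0249 = -2.9631
df = 39, t-critical = ±2.708
Decision: reject H₀

Answer: t = -2.9631, reject H₀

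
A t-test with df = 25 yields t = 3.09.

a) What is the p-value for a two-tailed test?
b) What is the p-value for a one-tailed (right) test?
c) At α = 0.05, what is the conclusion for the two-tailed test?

Answer: a) 0.0049, b) 0.0024, c) reject H₀

Derivation:
Using t-distribution with df = 25:
a) Two-tailed: p = 2×P(T > 3.09) = 0.0049
b) One-tailed: p = P(T > 3.09) = 0.0024
c) 0.0049 < 0.05, reject H₀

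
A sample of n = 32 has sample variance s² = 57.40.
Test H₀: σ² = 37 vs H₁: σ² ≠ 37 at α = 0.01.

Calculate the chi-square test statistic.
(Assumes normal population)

Answer: χ² = 48.0919, fail to reject H₀

Derivation:
df = n - 1 = 31
χ² = (n-1)s²/σ₀² = 31×57.40/37 = 48.0919
Critical values: χ²_{0.995,31} = 14.458, χ²_{0.005,31} = 55.003
Rejection region: χ² < 14.458 or χ² > 55.003
Decision: fail to reject H₀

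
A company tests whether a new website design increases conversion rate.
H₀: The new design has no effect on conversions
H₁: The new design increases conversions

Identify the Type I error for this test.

Answer: Switching to a new design that doesn't actually help

Derivation:
A Type I error (probability α) occurs when we reject a true H₀.
A Type II error (probability β) occurs when we fail to reject a false H₀.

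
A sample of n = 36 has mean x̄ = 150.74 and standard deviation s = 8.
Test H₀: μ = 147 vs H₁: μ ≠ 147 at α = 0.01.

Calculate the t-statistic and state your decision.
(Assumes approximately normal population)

df = n - 1 = 35
SE = s/√n = 8/√36 = 1.3333
t = (x̄ - μ₀)/SE = (150.74 - 147)/1.3333 = 2.8051
Critical value: t_{0.005,35} = ±2.724
p-value ≈ 0.0082
Decision: reject H₀

Answer: t = 2.8051, reject H₀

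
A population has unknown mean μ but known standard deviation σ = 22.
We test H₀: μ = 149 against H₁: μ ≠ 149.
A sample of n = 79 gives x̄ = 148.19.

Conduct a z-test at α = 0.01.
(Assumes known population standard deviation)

Answer: z = -0.3272, fail to reject H₀

Derivation:
Standard error: SE = σ/√n = 22/√79 = 2.4752
z-statistic: z = (x̄ - μ₀)/SE = (148.19 - 149)/2.4752 = -0.3272
Critical value: ±2.576
p-value = 0.7435
Decision: fail to reject H₀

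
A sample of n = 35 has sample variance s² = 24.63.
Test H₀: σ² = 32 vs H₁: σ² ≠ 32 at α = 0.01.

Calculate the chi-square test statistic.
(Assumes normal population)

df = n - 1 = 34
χ² = (n-1)s²/σ₀² = 34×24.63/32 = 26.1694
Critical values: χ²_{0.995,34} = 16.501, χ²_{0.005,34} = 58.964
Rejection region: χ² < 16.501 or χ² > 58.964
Decision: fail to reject H₀

Answer: χ² = 26.1694, fail to reject H₀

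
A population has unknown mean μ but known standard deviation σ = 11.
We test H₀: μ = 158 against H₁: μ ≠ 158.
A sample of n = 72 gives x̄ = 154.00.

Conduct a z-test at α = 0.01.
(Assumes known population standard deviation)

Answer: z = -3.0855, reject H₀

Derivation:
Standard error: SE = σ/√n = 11/√72 = 1.2964
z-statistic: z = (x̄ - μ₀)/SE = (154.00 - 158)/1.2964 = -3.0855
Critical value: ±2.576
p-value = 0.0020
Decision: reject H₀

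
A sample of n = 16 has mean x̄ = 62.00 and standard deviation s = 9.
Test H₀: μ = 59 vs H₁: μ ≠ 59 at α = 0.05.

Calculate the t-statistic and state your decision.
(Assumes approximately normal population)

Answer: t = 1.3333, fail to reject H₀

Derivation:
df = n - 1 = 15
SE = s/√n = 9/√16 = 2.2500
t = (x̄ - μ₀)/SE = (62.00 - 59)/2.2500 = 1.3333
Critical value: t_{0.025,15} = ±2.131
p-value ≈ 0.2023
Decision: fail to reject H₀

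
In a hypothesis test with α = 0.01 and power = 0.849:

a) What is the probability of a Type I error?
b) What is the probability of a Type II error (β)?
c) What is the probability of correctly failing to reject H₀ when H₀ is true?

a) Type I error probability = α = 0.01
b) Power = P(reject H₀ | H₁ true) = 1 - β = 0.849, so Type II error probability = β = 1 - Power = 0.151
c) P(fail to reject H₀ | H₀ true) = 1 - α = 0.99

Answer: a) 0.01, b) 0.151, c) 0.99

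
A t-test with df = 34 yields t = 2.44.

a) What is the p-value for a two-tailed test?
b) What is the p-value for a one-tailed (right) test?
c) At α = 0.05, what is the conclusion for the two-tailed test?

Answer: a) 0.0201, b) 0.0100, c) reject H₀

Derivation:
Using t-distribution with df = 34:
a) Two-tailed: p = 2×P(T > 2.44) = 0.0201
b) One-tailed: p = P(T > 2.44) = 0.0100
c) 0.0201 < 0.05, reject H₀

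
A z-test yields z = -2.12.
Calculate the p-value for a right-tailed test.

Answer: p-value ≈ 0.9830

Derivation:
For z = -2.12:
p = P(Z > -2.12) = 1 - Φ(-2.12) = 0.9830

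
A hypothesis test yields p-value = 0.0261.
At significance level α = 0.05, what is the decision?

Compare p-value to α:
0.0261 < 0.05
Decision: reject H₀

Answer: reject H₀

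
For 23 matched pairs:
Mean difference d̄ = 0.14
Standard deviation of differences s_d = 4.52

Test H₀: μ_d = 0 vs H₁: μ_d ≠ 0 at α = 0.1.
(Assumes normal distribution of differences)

df = n - 1 = 22
SE = s_d/√n = 4.52/√23 = 0.9425
t = d̄/SE = 0.14/0.9425 = 0.1485
Critical value: t_{0.05,22} = ±1.717
p-value ≈ 0.8833
Decision: fail to reject H₀

Answer: t = 0.1485, fail to reject H₀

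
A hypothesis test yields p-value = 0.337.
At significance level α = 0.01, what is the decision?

Answer: fail to reject H₀

Derivation:
Compare p-value to α:
0.337 ≥ 0.01
Decision: fail to reject H₀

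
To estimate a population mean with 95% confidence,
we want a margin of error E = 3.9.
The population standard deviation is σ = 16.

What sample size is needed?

z_0.025 = 1.960
n = (z×σ/E)² = (1.960×16/3.9)²
n = 64.6581
Round up: n = 65

Answer: n = 65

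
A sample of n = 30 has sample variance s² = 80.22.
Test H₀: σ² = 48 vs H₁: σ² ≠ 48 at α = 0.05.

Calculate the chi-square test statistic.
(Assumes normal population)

Answer: χ² = 48.4663, reject H₀

Derivation:
df = n - 1 = 29
χ² = (n-1)s²/σ₀² = 29×80.22/48 = 48.4663
Critical values: χ²_{0.975,29} = 16.047, χ²_{0.025,29} = 45.722
Rejection region: χ² < 16.047 or χ² > 45.722
Decision: reject H₀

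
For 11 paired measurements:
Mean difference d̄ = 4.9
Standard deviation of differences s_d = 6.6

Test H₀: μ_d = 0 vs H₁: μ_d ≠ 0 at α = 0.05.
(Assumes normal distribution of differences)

Answer: t = 2.4623, reject H₀

Derivation:
df = n - 1 = 10
SE = s_d/√n = 6.6/√11 = 1.9900
t = d̄/SE = 4.9/1.9900 = 2.4623
Critical value: t_{0.025,10} = ±2.228
p-value ≈ 0.0335
Decision: reject H₀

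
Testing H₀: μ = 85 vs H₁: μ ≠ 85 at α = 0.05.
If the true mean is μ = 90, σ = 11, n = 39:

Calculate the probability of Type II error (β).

Answer: β ≈ 0.1898

Derivation:
SE = σ/√n = 11/√39 = 1.7614
Critical values: μ₀ ± z_0.025×SE = 85 ± 1.960×1.7614
Acceptance region: (81.5477, 88.4523)
Under H₁ (μ = 90): z_high = (88.4523 - 90)/1.7614 = -0.8787, z_low = (81.5477 - 90)/1.7614 = -4.7986
β = P(not reject | H₁) = Φ(-0.8787) - Φ(-4.7986) ≈ 0.1898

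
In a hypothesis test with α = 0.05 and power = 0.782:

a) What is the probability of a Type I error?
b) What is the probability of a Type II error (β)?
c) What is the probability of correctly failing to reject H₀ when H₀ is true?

Answer: a) 0.05, b) 0.218, c) 0.95

Derivation:
a) Type I error probability = α = 0.05
b) Power = P(reject H₀ | H₁ true) = 1 - β = 0.782, so Type II error probability = β = 1 - Power = 0.218
c) P(fail to reject H₀ | H₀ true) = 1 - α = 0.95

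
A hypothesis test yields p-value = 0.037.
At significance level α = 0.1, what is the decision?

Answer: reject H₀

Derivation:
Compare p-value to α:
0.037 < 0.1
Decision: reject H₀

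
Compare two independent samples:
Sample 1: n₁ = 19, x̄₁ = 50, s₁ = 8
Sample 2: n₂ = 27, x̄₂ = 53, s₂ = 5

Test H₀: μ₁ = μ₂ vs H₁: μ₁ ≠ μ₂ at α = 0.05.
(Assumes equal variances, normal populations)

Answer: t = -1.5655, fail to reject H₀

Derivation:
Pooled variance: s²_p = [18×8² + 26×5²]/(44) = 40.9545
s_p = 6.3996
SE = s_p×√(1/n₁ + 1/n₂) = 6.3996×√(1/19 + 1/27) = 1.9163
t = (x̄₁ - x̄₂)/SE = (50 - 53)/1.9163 = -1.5655
df = 44, t-critical = ±2.015
Decision: fail to reject H₀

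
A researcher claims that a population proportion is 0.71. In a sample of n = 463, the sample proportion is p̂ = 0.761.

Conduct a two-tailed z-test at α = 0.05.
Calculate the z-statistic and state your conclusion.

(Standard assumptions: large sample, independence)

Answer: z = 2.4184, reject H₀

Derivation:
H₀: p = 0.71, H₁: p ≠ 0.71
Standard error: SE = √(p₀(1-p₀)/n) = √(0.71×0.29/463) = 0.021088
z-statistic: z = (p̂ - p₀)/SE = (0.761 - 0.71)/0.021088 = 2.4184
Critical value: z_0.025 = ±1.960
p-value = 0.0156
Decision: reject H₀ at α = 0.05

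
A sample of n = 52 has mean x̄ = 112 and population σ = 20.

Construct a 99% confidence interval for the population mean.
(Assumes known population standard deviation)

Answer: (104.8555, 119.1445)

Derivation:
Confidence level: 99%, α = 0.01
z_0.005 = 2.576
SE = σ/√n = 20/√52 = 2.7735
Margin of error = 2.576 × 2.7735 = 7.1445
CI: x̄ ± margin = 112 ± 7.1445
CI: (104.8555, 119.1445)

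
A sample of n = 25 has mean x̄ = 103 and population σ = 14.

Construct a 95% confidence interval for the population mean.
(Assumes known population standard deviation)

Confidence level: 95%, α = 0.05
z_0.025 = 1.960
SE = σ/√n = 14/√25 = 2.8000
Margin of error = 1.960 × 2.8000 = 5.4880
CI: x̄ ± margin = 103 ± 5.4880
CI: (97.5120, 108.4880)

Answer: (97.5120, 108.4880)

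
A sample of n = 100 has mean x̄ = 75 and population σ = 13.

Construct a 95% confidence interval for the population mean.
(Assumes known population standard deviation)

Answer: (72.4520, 77.5480)

Derivation:
Confidence level: 95%, α = 0.05
z_0.025 = 1.960
SE = σ/√n = 13/√100 = 1.3000
Margin of error = 1.960 × 1.3000 = 2.5480
CI: x̄ ± margin = 75 ± 2.5480
CI: (72.4520, 77.5480)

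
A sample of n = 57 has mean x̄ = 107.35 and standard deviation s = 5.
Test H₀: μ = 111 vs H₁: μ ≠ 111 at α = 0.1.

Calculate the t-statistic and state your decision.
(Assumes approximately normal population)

df = n - 1 = 56
SE = s/√n = 5/√57 = 0.6623
t = (x̄ - μ₀)/SE = (107.35 - 111)/0.6623 = -5.5111
Critical value: t_{0.05,56} = ±1.673
p-value < 0.0001
Decision: reject H₀

Answer: t = -5.5111, reject H₀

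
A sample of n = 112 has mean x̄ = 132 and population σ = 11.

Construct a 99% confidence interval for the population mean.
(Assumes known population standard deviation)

Answer: (129.3225, 134.6775)

Derivation:
Confidence level: 99%, α = 0.01
z_0.005 = 2.576
SE = σ/√n = 11/√112 = 1.0394
Margin of error = 2.576 × 1.0394 = 2.6775
CI: x̄ ± margin = 132 ± 2.6775
CI: (129.3225, 134.6775)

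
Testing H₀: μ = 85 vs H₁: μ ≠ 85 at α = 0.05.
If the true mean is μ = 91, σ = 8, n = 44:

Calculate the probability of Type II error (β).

Answer: β ≈ 0.0013

Derivation:
SE = σ/√n = 8/√44 = 1.2060
Critical values: μ₀ ± z_0.025×SE = 85 ± 1.960×1.2060
Acceptance region: (82.6362, 87.3638)
Under H₁ (μ = 91): z_high = (87.3638 - 91)/1.2060 = -3.0151, z_low = (82.6362 - 91)/1.2060 = -6.9352
β = P(not reject | H₁) = Φ(-3.0151) - Φ(-6.9352) ≈ 0.0013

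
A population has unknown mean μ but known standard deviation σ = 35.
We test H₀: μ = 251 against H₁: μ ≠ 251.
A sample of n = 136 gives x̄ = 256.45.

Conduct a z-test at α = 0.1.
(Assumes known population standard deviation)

Standard error: SE = σ/√n = 35/√136 = 3.0012
z-statistic: z = (x̄ - μ₀)/SE = (256.45 - 251)/3.0012 = 1.8159
Critical value: ±1.645
p-value = 0.0694
Decision: reject H₀

Answer: z = 1.8159, reject H₀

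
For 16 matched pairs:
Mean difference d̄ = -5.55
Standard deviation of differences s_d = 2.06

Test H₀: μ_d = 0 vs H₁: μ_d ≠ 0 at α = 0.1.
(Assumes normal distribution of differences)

df = n - 1 = 15
SE = s_d/√n = 2.06/√16 = 0.5150
t = d̄/SE = -5.55/0.5150 = -10.7767
Critical value: t_{0.05,15} = ±1.753
p-value < 0.0001
Decision: reject H₀

Answer: t = -10.7767, reject H₀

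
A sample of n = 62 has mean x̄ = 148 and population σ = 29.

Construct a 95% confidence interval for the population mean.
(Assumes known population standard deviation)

Confidence level: 95%, α = 0.05
z_0.025 = 1.960
SE = σ/√n = 29/√62 = 3.6830
Margin of error = 1.960 × 3.6830 = 7.2187
CI: x̄ ± margin = 148 ± 7.2187
CI: (140.7813, 155.2187)

Answer: (140.7813, 155.2187)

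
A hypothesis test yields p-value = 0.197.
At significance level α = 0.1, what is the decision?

Compare p-value to α:
0.197 ≥ 0.1
Decision: fail to reject H₀

Answer: fail to reject H₀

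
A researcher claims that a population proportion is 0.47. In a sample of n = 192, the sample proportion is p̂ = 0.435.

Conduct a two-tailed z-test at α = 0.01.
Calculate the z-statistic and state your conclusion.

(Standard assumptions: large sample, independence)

Answer: z = -0.9717, fail to reject H₀

Derivation:
H₀: p = 0.47, H₁: p ≠ 0.47
Standard error: SE = √(p₀(1-p₀)/n) = √(0.47×0.53/192) = 0.036019
z-statistic: z = (p̂ - p₀)/SE = (0.435 - 0.47)/0.036019 = -0.9717
Critical value: z_0.005 = ±2.576
p-value = 0.3312
Decision: fail to reject H₀ at α = 0.01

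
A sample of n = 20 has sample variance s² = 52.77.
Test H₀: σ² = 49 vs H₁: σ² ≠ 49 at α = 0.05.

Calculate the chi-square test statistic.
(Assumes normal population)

Answer: χ² = 20.4618, fail to reject H₀

Derivation:
df = n - 1 = 19
χ² = (n-1)s²/σ₀² = 19×52.77/49 = 20.4618
Critical values: χ²_{0.975,19} = 8.907, χ²_{0.025,19} = 32.852
Rejection region: χ² < 8.907 or χ² > 32.852
Decision: fail to reject H₀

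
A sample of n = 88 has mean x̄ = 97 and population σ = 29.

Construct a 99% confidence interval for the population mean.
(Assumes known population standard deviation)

Confidence level: 99%, α = 0.01
z_0.005 = 2.576
SE = σ/√n = 29/√88 = 3.0914
Margin of error = 2.576 × 3.0914 = 7.9634
CI: x̄ ± margin = 97 ± 7.9634
CI: (89.0366, 104.9634)

Answer: (89.0366, 104.9634)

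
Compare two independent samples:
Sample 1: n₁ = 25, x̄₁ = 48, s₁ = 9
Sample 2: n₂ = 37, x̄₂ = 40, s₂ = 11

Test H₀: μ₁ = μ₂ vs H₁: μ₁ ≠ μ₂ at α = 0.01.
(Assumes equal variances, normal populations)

Answer: t = 3.0156, reject H₀

Derivation:
Pooled variance: s²_p = [24×9² + 36×11²]/(60) = 105.0000
s_p = 10.2470
SE = s_p×√(1/n₁ + 1/n₂) = 10.2470×√(1/25 + 1/37) = 2.6529
t = (x̄₁ - x̄₂)/SE = (48 - 40)/2.6529 = 3.0156
df = 60, t-critical = ±2.660
Decision: reject H₀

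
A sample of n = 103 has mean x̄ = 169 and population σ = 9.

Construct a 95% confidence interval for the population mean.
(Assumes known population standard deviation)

Answer: (167.2619, 170.7381)

Derivation:
Confidence level: 95%, α = 0.05
z_0.025 = 1.960
SE = σ/√n = 9/√103 = 0.8868
Margin of error = 1.960 × 0.8868 = 1.7381
CI: x̄ ± margin = 169 ± 1.7381
CI: (167.2619, 170.7381)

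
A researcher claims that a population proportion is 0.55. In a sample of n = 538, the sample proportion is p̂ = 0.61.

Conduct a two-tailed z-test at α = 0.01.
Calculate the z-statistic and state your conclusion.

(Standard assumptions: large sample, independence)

Answer: z = 2.7975, reject H₀

Derivation:
H₀: p = 0.55, H₁: p ≠ 0.55
Standard error: SE = √(p₀(1-p₀)/n) = √(0.55×0.45/538) = 0.021448
z-statistic: z = (p̂ - p₀)/SE = (0.61 - 0.55)/0.021448 = 2.7975
Critical value: z_0.005 = ±2.576
p-value = 0.0051
Decision: reject H₀ at α = 0.01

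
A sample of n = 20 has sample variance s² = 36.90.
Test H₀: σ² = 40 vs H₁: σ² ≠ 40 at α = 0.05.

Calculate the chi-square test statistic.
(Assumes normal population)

Answer: χ² = 17.5275, fail to reject H₀

Derivation:
df = n - 1 = 19
χ² = (n-1)s²/σ₀² = 19×36.90/40 = 17.5275
Critical values: χ²_{0.975,19} = 8.907, χ²_{0.025,19} = 32.852
Rejection region: χ² < 8.907 or χ² > 32.852
Decision: fail to reject H₀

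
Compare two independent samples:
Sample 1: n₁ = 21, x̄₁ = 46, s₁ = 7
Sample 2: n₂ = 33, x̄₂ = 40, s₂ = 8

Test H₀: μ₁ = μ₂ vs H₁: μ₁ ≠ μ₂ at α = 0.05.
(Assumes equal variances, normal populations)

Pooled variance: s²_p = [20×7² + 32×8²]/(52) = 58.2308
s_p = 7.6309
SE = s_p×√(1/n₁ + 1/n₂) = 7.6309×√(1/21 + 1/33) = 2.1301
t = (x̄₁ - x̄₂)/SE = (46 - 40)/2.1301 = 2.8168
df = 52, t-critical = ±2.007
Decision: reject H₀

Answer: t = 2.8168, reject H₀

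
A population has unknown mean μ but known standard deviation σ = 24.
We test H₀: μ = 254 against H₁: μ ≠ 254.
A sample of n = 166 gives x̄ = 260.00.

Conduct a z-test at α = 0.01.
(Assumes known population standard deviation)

Standard error: SE = σ/√n = 24/√166 = 1.8628
z-statistic: z = (x̄ - μ₀)/SE = (260.00 - 254)/1.8628 = 3.2210
Critical value: ±2.576
p-value = 0.0013
Decision: reject H₀

Answer: z = 3.2210, reject H₀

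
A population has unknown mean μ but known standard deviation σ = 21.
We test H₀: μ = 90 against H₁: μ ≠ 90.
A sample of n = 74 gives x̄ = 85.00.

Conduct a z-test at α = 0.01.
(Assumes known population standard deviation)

Answer: z = -2.0482, fail to reject H₀

Derivation:
Standard error: SE = σ/√n = 21/√74 = 2.4412
z-statistic: z = (x̄ - μ₀)/SE = (85.00 - 90)/2.4412 = -2.0482
Critical value: ±2.576
p-value = 0.0405
Decision: fail to reject H₀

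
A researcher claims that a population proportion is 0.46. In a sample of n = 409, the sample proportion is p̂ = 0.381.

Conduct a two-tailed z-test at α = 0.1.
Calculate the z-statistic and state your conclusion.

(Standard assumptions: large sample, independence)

H₀: p = 0.46, H₁: p ≠ 0.46
Standard error: SE = √(p₀(1-p₀)/n) = √(0.46×0.54/409) = 0.024644
z-statistic: z = (p̂ - p₀)/SE = (0.381 - 0.46)/0.024644 = -3.2056
Critical value: z_0.05 = ±1.645
p-value = 0.0013
Decision: reject H₀ at α = 0.1

Answer: z = -3.2056, reject H₀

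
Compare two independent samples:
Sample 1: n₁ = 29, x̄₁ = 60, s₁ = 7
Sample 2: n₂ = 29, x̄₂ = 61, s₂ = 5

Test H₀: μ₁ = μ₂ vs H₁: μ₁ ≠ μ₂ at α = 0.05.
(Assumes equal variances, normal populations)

Pooled variance: s²_p = [28×7² + 28×5²]/(56) = 37.0000
s_p = 6.0828
SE = s_p×√(1/n₁ + 1/n₂) = 6.0828×√(1/29 + 1/29) = 1.5974
t = (x̄₁ - x̄₂)/SE = (60 - 61)/1.5974 = -0.6260
df = 56, t-critical = ±2.003
Decision: fail to reject H₀

Answer: t = -0.6260, fail to reject H₀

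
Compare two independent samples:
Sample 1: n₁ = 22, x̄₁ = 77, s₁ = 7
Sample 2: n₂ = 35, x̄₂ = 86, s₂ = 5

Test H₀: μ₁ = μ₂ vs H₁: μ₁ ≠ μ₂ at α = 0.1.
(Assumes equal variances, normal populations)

Answer: t = -5.6593, reject H₀

Derivation:
Pooled variance: s²_p = [21×7² + 34×5²]/(55) = 34.1636
s_p = 5.8450
SE = s_p×√(1/n₁ + 1/n₂) = 5.8450×√(1/22 + 1/35) = 1.5903
t = (x̄₁ - x̄₂)/SE = (77 - 86)/1.5903 = -5.6593
df = 55, t-critical = ±1.673
Decision: reject H₀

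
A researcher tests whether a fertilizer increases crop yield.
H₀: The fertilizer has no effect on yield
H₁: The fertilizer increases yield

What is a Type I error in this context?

Type I error (α): Rejecting H₀ when H₀ is true
Type II error (β): Failing to reject H₀ when H₁ is true

Answer: Concluding the fertilizer works when it doesn't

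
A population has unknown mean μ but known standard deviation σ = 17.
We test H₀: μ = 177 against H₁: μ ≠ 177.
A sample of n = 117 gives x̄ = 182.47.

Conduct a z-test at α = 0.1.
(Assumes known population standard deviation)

Standard error: SE = σ/√n = 17/√117 = 1.5717
z-statistic: z = (x̄ - μ₀)/SE = (182.47 - 177)/1.5717 = 3.4803
Critical value: ±1.645
p-value = 0.0005
Decision: reject H₀

Answer: z = 3.4803, reject H₀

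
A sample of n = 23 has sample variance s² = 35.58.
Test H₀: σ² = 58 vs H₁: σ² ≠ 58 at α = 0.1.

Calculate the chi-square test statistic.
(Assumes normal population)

df = n - 1 = 22
χ² = (n-1)s²/σ₀² = 22×35.58/58 = 13.4959
Critical values: χ²_{0.95,22} = 12.338, χ²_{0.05,22} = 33.924
Rejection region: χ² < 12.338 or χ² > 33.924
Decision: fail to reject H₀

Answer: χ² = 13.4959, fail to reject H₀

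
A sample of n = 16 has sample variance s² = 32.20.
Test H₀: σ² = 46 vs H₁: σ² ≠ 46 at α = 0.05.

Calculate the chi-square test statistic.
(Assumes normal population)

Answer: χ² = 10.5000, fail to reject H₀

Derivation:
df = n - 1 = 15
χ² = (n-1)s²/σ₀² = 15×32.20/46 = 10.5000
Critical values: χ²_{0.975,15} = 6.262, χ²_{0.025,15} = 27.488
Rejection region: χ² < 6.262 or χ² > 27.488
Decision: fail to reject H₀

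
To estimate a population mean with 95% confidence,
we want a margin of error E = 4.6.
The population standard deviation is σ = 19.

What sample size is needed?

Answer: n = 66

Derivation:
z_0.025 = 1.960
n = (z×σ/E)² = (1.960×19/4.6)²
n = 65.5396
Round up: n = 66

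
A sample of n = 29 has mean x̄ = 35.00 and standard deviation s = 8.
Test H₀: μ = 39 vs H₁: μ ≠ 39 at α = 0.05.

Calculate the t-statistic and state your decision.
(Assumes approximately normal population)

Answer: t = -2.6925, reject H₀

Derivation:
df = n - 1 = 28
SE = s/√n = 8/√29 = 1.4856
t = (x̄ - μ₀)/SE = (35.00 - 39)/1.4856 = -2.6925
Critical value: t_{0.025,28} = ±2.048
p-value ≈ 0.0118
Decision: reject H₀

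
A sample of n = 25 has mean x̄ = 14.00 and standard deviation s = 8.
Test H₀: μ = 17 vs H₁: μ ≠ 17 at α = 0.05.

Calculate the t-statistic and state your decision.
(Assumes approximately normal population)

Answer: t = -1.8750, fail to reject H₀

Derivation:
df = n - 1 = 24
SE = s/√n = 8/√25 = 1.6000
t = (x̄ - μ₀)/SE = (14.00 - 17)/1.6000 = -1.8750
Critical value: t_{0.025,24} = ±2.064
p-value ≈ 0.0730
Decision: fail to reject H₀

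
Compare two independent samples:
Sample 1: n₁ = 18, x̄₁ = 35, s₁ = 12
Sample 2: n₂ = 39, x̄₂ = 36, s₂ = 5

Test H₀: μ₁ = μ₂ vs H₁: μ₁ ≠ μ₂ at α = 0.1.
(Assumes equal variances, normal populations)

Pooled variance: s²_p = [17×12² + 38×5²]/(55) = 61.7818
s_p = 7.8601
SE = s_p×√(1/n₁ + 1/n₂) = 7.8601×√(1/18 + 1/39) = 2.2397
t = (x̄₁ - x̄₂)/SE = (35 - 36)/2.2397 = -0.4465
df = 55, t-critical = ±1.673
Decision: fail to reject H₀

Answer: t = -0.4465, fail to reject H₀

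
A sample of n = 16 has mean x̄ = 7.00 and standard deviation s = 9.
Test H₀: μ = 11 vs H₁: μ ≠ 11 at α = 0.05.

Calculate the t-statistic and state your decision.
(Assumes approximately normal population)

Answer: t = -1.7778, fail to reject H₀

Derivation:
df = n - 1 = 15
SE = s/√n = 9/√16 = 2.2500
t = (x̄ - μ₀)/SE = (7.00 - 11)/2.2500 = -1.7778
Critical value: t_{0.025,15} = ±2.131
p-value ≈ 0.0957
Decision: fail to reject H₀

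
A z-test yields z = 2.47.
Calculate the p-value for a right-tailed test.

For z = 2.47:
p = P(Z > 2.47) = 1 - Φ(2.47) = 0.0068

Answer: p-value ≈ 0.0068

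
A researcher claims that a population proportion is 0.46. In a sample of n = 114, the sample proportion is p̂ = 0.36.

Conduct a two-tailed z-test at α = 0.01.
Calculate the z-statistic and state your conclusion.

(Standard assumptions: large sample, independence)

Answer: z = -2.1423, fail to reject H₀

Derivation:
H₀: p = 0.46, H₁: p ≠ 0.46
Standard error: SE = √(p₀(1-p₀)/n) = √(0.46×0.54/114) = 0.046679
z-statistic: z = (p̂ - p₀)/SE = (0.36 - 0.46)/0.046679 = -2.1423
Critical value: z_0.005 = ±2.576
p-value = 0.0322
Decision: fail to reject H₀ at α = 0.01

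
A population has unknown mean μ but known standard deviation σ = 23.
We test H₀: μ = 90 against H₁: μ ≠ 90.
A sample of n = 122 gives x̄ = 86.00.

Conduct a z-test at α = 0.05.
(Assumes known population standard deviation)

Standard error: SE = σ/√n = 23/√122 = 2.0823
z-statistic: z = (x̄ - μ₀)/SE = (86.00 - 90)/2.0823 = -1.9210
Critical value: ±1.960
p-value = 0.0547
Decision: fail to reject H₀

Answer: z = -1.9210, fail to reject H₀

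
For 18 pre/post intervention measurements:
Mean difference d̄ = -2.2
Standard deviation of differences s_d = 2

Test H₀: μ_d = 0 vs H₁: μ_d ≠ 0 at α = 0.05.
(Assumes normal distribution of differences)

Answer: t = -4.6669, reject H₀

Derivation:
df = n - 1 = 17
SE = s_d/√n = 2/√18 = 0.4714
t = d̄/SE = -2.2/0.4714 = -4.6669
Critical value: t_{0.025,17} = ±2.110
p-value ≈ 0.0002
Decision: reject H₀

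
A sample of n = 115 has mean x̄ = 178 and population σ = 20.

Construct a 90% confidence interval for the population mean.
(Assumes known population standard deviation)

Confidence level: 90%, α = 0.1
z_0.05 = 1.645
SE = σ/√n = 20/√115 = 1.8650
Margin of error = 1.645 × 1.8650 = 3.0679
CI: x̄ ± margin = 178 ± 3.0679
CI: (174.9321, 181.0679)

Answer: (174.9321, 181.0679)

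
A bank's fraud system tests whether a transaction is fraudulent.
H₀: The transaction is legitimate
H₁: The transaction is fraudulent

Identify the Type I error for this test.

Answer: Blocking a legitimate transaction as fraud

Derivation:
Type I error (α): Rejecting H₀ when H₀ is true
Type II error (β): Failing to reject H₀ when H₁ is true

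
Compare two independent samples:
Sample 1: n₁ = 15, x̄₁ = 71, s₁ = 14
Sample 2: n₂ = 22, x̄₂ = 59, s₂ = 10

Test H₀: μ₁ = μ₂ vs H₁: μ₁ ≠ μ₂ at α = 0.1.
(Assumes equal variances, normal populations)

Pooled variance: s²_p = [14×14² + 21×10²]/(35) = 138.4000
s_p = 11.7644
SE = s_p×√(1/n₁ + 1/n₂) = 11.7644×√(1/15 + 1/22) = 3.9393
t = (x̄₁ - x̄₂)/SE = (71 - 59)/3.9393 = 3.0462
df = 35, t-critical = ±1.690
Decision: reject H₀

Answer: t = 3.0462, reject H₀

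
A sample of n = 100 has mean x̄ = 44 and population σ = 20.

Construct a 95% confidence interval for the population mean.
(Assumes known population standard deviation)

Answer: (40.0800, 47.9200)

Derivation:
Confidence level: 95%, α = 0.05
z_0.025 = 1.960
SE = σ/√n = 20/√100 = 2.0000
Margin of error = 1.960 × 2.0000 = 3.9200
CI: x̄ ± margin = 44 ± 3.9200
CI: (40.0800, 47.9200)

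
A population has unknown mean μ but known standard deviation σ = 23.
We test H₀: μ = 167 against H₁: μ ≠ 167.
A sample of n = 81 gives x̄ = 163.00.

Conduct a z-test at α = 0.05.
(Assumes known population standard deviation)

Standard error: SE = σ/√n = 23/√81 = 2.5556
z-statistic: z = (x̄ - μ₀)/SE = (163.00 - 167)/2.5556 = -1.5652
Critical value: ±1.960
p-value = 0.1175
Decision: fail to reject H₀

Answer: z = -1.5652, fail to reject H₀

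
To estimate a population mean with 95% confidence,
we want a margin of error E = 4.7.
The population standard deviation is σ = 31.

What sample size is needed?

z_0.025 = 1.960
n = (z×σ/E)² = (1.960×31/4.7)²
n = 167.1244
Round up: n = 168

Answer: n = 168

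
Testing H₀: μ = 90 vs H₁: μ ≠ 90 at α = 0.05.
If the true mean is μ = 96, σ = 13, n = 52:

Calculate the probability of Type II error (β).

SE = σ/√n = 13/√52 = 1.8028
Critical values: μ₀ ± z_0.025×SE = 90 ± 1.960×1.8028
Acceptance region: (86.4665, 93.5335)
Under H₁ (μ = 96): z_high = (93.5335 - 96)/1.8028 = -1.3681, z_low = (86.4665 - 96)/1.8028 = -5.2882
β = P(not reject | H₁) = Φ(-1.3681) - Φ(-5.2882) ≈ 0.0856

Answer: β ≈ 0.0856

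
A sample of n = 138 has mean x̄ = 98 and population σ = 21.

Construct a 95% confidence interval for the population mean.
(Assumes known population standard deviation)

Answer: (94.4963, 101.5037)

Derivation:
Confidence level: 95%, α = 0.05
z_0.025 = 1.960
SE = σ/√n = 21/√138 = 1.7876
Margin of error = 1.960 × 1.7876 = 3.5037
CI: x̄ ± margin = 98 ± 3.5037
CI: (94.4963, 101.5037)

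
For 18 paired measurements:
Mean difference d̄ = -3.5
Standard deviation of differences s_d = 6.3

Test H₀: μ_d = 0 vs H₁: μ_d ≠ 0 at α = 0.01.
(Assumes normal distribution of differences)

Answer: t = -2.3571, fail to reject H₀

Derivation:
df = n - 1 = 17
SE = s_d/√n = 6.3/√18 = 1.4849
t = d̄/SE = -3.5/1.4849 = -2.3571
Critical value: t_{0.005,17} = ±2.898
p-value ≈ 0.0307
Decision: fail to reject H₀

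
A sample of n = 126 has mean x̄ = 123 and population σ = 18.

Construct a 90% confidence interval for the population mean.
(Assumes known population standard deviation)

Answer: (120.3621, 125.6379)

Derivation:
Confidence level: 90%, α = 0.1
z_0.05 = 1.645
SE = σ/√n = 18/√126 = 1.6036
Margin of error = 1.645 × 1.6036 = 2.6379
CI: x̄ ± margin = 123 ± 2.6379
CI: (120.3621, 125.6379)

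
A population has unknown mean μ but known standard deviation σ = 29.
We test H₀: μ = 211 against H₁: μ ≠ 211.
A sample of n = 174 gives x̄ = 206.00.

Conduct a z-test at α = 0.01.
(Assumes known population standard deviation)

Answer: z = -2.2743, fail to reject H₀

Derivation:
Standard error: SE = σ/√n = 29/√174 = 2.1985
z-statistic: z = (x̄ - μ₀)/SE = (206.00 - 211)/2.1985 = -2.2743
Critical value: ±2.576
p-value = 0.0229
Decision: fail to reject H₀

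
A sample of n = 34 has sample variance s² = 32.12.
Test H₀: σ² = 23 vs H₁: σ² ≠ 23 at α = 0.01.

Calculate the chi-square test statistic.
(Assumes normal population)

df = n - 1 = 33
χ² = (n-1)s²/σ₀² = 33×32.12/23 = 46.0852
Critical values: χ²_{0.995,33} = 15.815, χ²_{0.005,33} = 57.648
Rejection region: χ² < 15.815 or χ² > 57.648
Decision: fail to reject H₀

Answer: χ² = 46.0852, fail to reject H₀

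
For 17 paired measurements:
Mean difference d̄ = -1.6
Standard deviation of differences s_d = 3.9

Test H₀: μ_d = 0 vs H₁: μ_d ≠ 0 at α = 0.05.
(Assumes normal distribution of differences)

Answer: t = -1.6915, fail to reject H₀

Derivation:
df = n - 1 = 16
SE = s_d/√n = 3.9/√17 = 0.9459
t = d̄/SE = -1.6/0.9459 = -1.6915
Critical value: t_{0.025,16} = ±2.120
p-value ≈ 0.1101
Decision: fail to reject H₀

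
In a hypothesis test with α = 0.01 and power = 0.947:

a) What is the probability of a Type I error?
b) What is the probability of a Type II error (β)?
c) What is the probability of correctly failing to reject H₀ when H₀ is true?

Answer: a) 0.01, b) 0.053, c) 0.99

Derivation:
a) Type I error probability = α = 0.01
b) Power = P(reject H₀ | H₁ true) = 1 - β = 0.947, so Type II error probability = β = 1 - Power = 0.053
c) P(fail to reject H₀ | H₀ true) = 1 - α = 0.99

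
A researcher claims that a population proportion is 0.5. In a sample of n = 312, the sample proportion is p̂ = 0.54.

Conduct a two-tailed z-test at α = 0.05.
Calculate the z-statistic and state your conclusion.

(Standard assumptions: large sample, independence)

Answer: z = 1.4131, fail to reject H₀

Derivation:
H₀: p = 0.5, H₁: p ≠ 0.5
Standard error: SE = √(p₀(1-p₀)/n) = √(0.5×0.5/312) = 0.028307
z-statistic: z = (p̂ - p₀)/SE = (0.54 - 0.5)/0.028307 = 1.4131
Critical value: z_0.025 = ±1.960
p-value = 0.1576
Decision: fail to reject H₀ at α = 0.05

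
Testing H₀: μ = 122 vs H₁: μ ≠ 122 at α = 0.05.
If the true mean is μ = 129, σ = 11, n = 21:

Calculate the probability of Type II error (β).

Answer: β ≈ 0.1695

Derivation:
SE = σ/√n = 11/√21 = 2.4004
Critical values: μ₀ ± z_0.025×SE = 122 ± 1.960×2.4004
Acceptance region: (117.2952, 126.7048)
Under H₁ (μ = 129): z_high = (126.7048 - 129)/2.4004 = -0.9562, z_low = (117.2952 - 129)/2.4004 = -4.8762
β = P(not reject | H₁) = Φ(-0.9562) - Φ(-4.8762) ≈ 0.1695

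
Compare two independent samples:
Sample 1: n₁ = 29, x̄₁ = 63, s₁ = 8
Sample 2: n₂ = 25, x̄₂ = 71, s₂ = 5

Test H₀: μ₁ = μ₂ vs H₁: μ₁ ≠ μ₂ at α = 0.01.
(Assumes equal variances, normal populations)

Answer: t = -4.3220, reject H₀

Derivation:
Pooled variance: s²_p = [28×8² + 24×5²]/(52) = 46.0000
s_p = 6.7823
SE = s_p×√(1/n₁ + 1/n₂) = 6.7823×√(1/29 + 1/25) = 1.8510
t = (x̄₁ - x̄₂)/SE = (63 - 71)/1.8510 = -4.3220
df = 52, t-critical = ±2.674
Decision: reject H₀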